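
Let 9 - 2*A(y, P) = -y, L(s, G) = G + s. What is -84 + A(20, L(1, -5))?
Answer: -139/2 ≈ -69.500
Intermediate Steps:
A(y, P) = 9/2 + y/2 (A(y, P) = 9/2 - (-1)*y/2 = 9/2 + y/2)
-84 + A(20, L(1, -5)) = -84 + (9/2 + (1/2)*20) = -84 + (9/2 + 10) = -84 + 29/2 = -139/2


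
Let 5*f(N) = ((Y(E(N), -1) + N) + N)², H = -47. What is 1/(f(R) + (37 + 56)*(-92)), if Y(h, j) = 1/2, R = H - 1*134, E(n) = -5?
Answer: 20/351609 ≈ 5.6881e-5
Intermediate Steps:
R = -181 (R = -47 - 1*134 = -47 - 134 = -181)
Y(h, j) = ½
f(N) = (½ + 2*N)²/5 (f(N) = ((½ + N) + N)²/5 = (½ + 2*N)²/5)
1/(f(R) + (37 + 56)*(-92)) = 1/((1 + 4*(-181))²/20 + (37 + 56)*(-92)) = 1/((1 - 724)²/20 + 93*(-92)) = 1/((1/20)*(-723)² - 8556) = 1/((1/20)*522729 - 8556) = 1/(522729/20 - 8556) = 1/(351609/20) = 20/351609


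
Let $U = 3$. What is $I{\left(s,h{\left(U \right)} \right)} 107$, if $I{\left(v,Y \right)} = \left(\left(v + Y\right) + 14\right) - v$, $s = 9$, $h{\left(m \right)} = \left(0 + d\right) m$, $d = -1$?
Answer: $1177$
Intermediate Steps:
$h{\left(m \right)} = - m$ ($h{\left(m \right)} = \left(0 - 1\right) m = - m$)
$I{\left(v,Y \right)} = 14 + Y$ ($I{\left(v,Y \right)} = \left(\left(Y + v\right) + 14\right) - v = \left(14 + Y + v\right) - v = 14 + Y$)
$I{\left(s,h{\left(U \right)} \right)} 107 = \left(14 - 3\right) 107 = 11 \cdot 107 = 1177$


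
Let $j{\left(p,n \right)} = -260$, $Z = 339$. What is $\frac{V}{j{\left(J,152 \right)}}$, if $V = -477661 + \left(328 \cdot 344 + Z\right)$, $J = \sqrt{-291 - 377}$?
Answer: $\frac{36449}{26} \approx 1401.9$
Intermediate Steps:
$J = 2 i \sqrt{167}$ ($J = \sqrt{-668} = 2 i \sqrt{167} \approx 25.846 i$)
$V = -364490$ ($V = -477661 + \left(328 \cdot 344 + 339\right) = -477661 + \left(112832 + 339\right) = -477661 + 113171 = -364490$)
$\frac{V}{j{\left(J,152 \right)}} = - \frac{364490}{-260} = \left(-364490\right) \left(- \frac{1}{260}\right) = \frac{36449}{26}$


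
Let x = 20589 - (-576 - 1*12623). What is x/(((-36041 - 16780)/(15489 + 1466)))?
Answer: -572875540/52821 ≈ -10846.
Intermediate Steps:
x = 33788 (x = 20589 - (-576 - 12623) = 20589 - 1*(-13199) = 20589 + 13199 = 33788)
x/(((-36041 - 16780)/(15489 + 1466))) = 33788/(((-36041 - 16780)/(15489 + 1466))) = 33788/((-52821/16955)) = 33788/((-52821*1/16955)) = 33788/(-52821/16955) = 33788*(-16955/52821) = -572875540/52821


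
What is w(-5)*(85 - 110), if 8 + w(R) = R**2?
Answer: -425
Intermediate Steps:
w(R) = -8 + R**2
w(-5)*(85 - 110) = (-8 + (-5)**2)*(85 - 110) = (-8 + 25)*(-25) = 17*(-25) = -425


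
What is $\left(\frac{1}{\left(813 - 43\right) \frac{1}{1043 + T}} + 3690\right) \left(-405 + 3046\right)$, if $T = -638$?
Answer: $\frac{1500988581}{154} \approx 9.7467 \cdot 10^{6}$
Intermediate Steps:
$\left(\frac{1}{\left(813 - 43\right) \frac{1}{1043 + T}} + 3690\right) \left(-405 + 3046\right) = \left(\frac{1}{\left(813 - 43\right) \frac{1}{1043 - 638}} + 3690\right) \left(-405 + 3046\right) = \left(\frac{1}{770 \cdot \frac{1}{405}} + 3690\right) 2641 = \left(\frac{1}{\frac{154}{81}} + 3690\right) 2641 = \left(\frac{81}{154} + 3690\right) 2641 = \frac{568341}{154} \cdot 2641 = \frac{1500988581}{154}$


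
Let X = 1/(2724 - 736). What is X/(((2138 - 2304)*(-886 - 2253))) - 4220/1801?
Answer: -4371477370839/1865647096712 ≈ -2.3431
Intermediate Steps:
X = 1/1988 ≈ 0.00050302
X/(((2138 - 2304)*(-886 - 2253))) - 4220/1801 = 1/(1988*(((2138 - 2304)*(-886 - 2253)))) - 4220/1801 = 1/(1988*((-166*(-3139)))) - 4220*1/1801 = (1/1988)/521074 - 4220/1801 = (1/1988)*(1/521074) - 4220/1801 = 1/1035895112 - 4220/1801 = -4371477370839/1865647096712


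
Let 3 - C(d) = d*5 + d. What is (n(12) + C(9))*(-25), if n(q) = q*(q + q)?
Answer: -5925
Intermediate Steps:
n(q) = 2*q**2 (n(q) = q*(2*q) = 2*q**2)
C(d) = 3 - 6*d (C(d) = 3 - (d*5 + d) = 3 - (5*d + d) = 3 - 6*d)
(n(12) + C(9))*(-25) = (2*12**2 + (3 - 6*9))*(-25) = (2*144 + (3 - 54))*(-25) = (288 - 51)*(-25) = 237*(-25) = -5925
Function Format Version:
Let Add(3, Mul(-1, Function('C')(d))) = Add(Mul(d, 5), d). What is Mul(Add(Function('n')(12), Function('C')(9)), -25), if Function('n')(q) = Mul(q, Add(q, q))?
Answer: -5925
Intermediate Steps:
Function('n')(q) = Mul(2, Pow(q, 2)) (Function('n')(q) = Mul(q, Mul(2, q)) = Mul(2, Pow(q, 2)))
Function('C')(d) = Add(3, Mul(-6, d)) (Function('C')(d) = Add(3, Mul(-1, Add(Mul(d, 5), d))) = Add(3, Mul(-1, Add(Mul(5, d), d))) = Add(3, Mul(-1, Mul(6, d))) = Add(3, Mul(-6, d)))
Mul(Add(Function('n')(12), Function('C')(9)), -25) = Mul(Add(Mul(2, Pow(12, 2)), Add(3, Mul(-6, 9))), -25) = Mul(Add(Mul(2, 144), Add(3, -54)), -25) = Mul(Add(288, -51), -25) = Mul(237, -25) = -5925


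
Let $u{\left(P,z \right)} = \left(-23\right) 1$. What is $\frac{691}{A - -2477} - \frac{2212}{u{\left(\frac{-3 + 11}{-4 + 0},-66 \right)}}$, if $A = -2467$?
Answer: $\frac{38013}{230} \approx 165.27$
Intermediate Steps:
$u{\left(P,z \right)} = -23$
$\frac{691}{A - -2477} - \frac{2212}{u{\left(\frac{-3 + 11}{-4 + 0},-66 \right)}} = \frac{691}{-2467 - -2477} - \frac{2212}{-23} = \frac{691}{-2467 + 2477} - - \frac{2212}{23} = \frac{691}{10} + \frac{2212}{23} = \frac{38013}{230}$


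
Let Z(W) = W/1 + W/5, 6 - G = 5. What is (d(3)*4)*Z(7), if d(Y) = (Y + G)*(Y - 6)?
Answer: -2016/5 ≈ -403.20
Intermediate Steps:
G = 1 (G = 6 - 1*5 = 6 - 5 = 1)
Z(W) = 6*W/5 (Z(W) = W*1 + W*(⅕) = W + W/5 = 6*W/5)
d(Y) = (1 + Y)*(-6 + Y) (d(Y) = (Y + 1)*(Y - 6) = (1 + Y)*(-6 + Y))
(d(3)*4)*Z(7) = ((-6 + 3² - 5*3)*4)*((6/5)*7) = ((-6 + 9 - 15)*4)*(42/5) = -12*4*(42/5) = -48*42/5 = -2016/5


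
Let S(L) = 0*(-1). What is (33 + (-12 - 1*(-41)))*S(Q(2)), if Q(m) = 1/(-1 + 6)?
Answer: 0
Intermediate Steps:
Q(m) = ⅕ (Q(m) = 1/5 = ⅕)
S(L) = 0
(33 + (-12 - 1*(-41)))*S(Q(2)) = (33 + (-12 - 1*(-41)))*0 = (33 + (-12 + 41))*0 = (33 + 29)*0 = 62*0 = 0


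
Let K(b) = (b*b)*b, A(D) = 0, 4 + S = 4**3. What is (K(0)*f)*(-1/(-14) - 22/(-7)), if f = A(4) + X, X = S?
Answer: 0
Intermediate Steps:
S = 60 (S = -4 + 4**3 = -4 + 64 = 60)
X = 60
K(b) = b**3 (K(b) = b**2*b = b**3)
f = 60 (f = 0 + 60 = 60)
(K(0)*f)*(-1/(-14) - 22/(-7)) = (0**3*60)*(-1/(-14) - 22/(-7)) = (0*60)*(-1*(-1/14) - 22*(-1/7)) = 0*(1/14 + 22/7) = 0*(45/14) = 0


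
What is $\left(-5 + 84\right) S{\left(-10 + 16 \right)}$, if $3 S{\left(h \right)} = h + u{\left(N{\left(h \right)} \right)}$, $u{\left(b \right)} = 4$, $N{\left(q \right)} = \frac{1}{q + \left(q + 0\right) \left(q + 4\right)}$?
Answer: $\frac{790}{3} \approx 263.33$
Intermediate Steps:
$N{\left(q \right)} = \frac{1}{q + q \left(4 + q\right)}$
$S{\left(h \right)} = \frac{4}{3} + \frac{h}{3}$ ($S{\left(h \right)} = \frac{h + 4}{3} = \frac{4 + h}{3} = \frac{4}{3} + \frac{h}{3}$)
$\left(-5 + 84\right) S{\left(-10 + 16 \right)} = \left(-5 + 84\right) \left(\frac{4}{3} + \frac{-10 + 16}{3}\right) = 79 \left(\frac{4}{3} + \frac{1}{3} \cdot 6\right) = 79 \left(\frac{4}{3} + 2\right) = 79 \cdot \frac{10}{3} = \frac{790}{3}$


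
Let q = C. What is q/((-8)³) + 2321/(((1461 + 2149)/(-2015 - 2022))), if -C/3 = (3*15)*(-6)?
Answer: -1200075281/462080 ≈ -2597.1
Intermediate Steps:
C = 810 (C = -3*3*15*(-6) = -135*(-6) = -3*(-270) = 810)
q = 810
q/((-8)³) + 2321/(((1461 + 2149)/(-2015 - 2022))) = 810/((-8)³) + 2321/(((1461 + 2149)/(-2015 - 2022))) = 810/(-512) + 2321/((3610/(-4037))) = 810*(-1/512) + 2321/((3610*(-1/4037))) = -405/256 + 2321/(-3610/4037) = -405/256 + 2321*(-4037/3610) = -405/256 - 9369877/3610 = -1200075281/462080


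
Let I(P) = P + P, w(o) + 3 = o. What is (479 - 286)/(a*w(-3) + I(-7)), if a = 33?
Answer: -193/212 ≈ -0.91038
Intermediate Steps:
w(o) = -3 + o
I(P) = 2*P
(479 - 286)/(a*w(-3) + I(-7)) = (479 - 286)/(33*(-3 - 3) + 2*(-7)) = 193/(33*(-6) - 14) = 193/(-198 - 14) = 193/(-212) = 193*(-1/212) = -193/212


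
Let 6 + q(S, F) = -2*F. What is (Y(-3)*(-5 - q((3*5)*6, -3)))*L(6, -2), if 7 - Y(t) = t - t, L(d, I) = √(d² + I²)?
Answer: -70*√10 ≈ -221.36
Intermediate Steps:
L(d, I) = √(I² + d²)
q(S, F) = -6 - 2*F
Y(t) = 7 (Y(t) = 7 - (t - t) = 7 - 1*0 = 7 + 0 = 7)
(Y(-3)*(-5 - q((3*5)*6, -3)))*L(6, -2) = (7*(-5 - (-6 - 2*(-3))))*√((-2)² + 6²) = (7*(-5 - (-6 + 6)))*√(4 + 36) = (7*(-5 - 1*0))*√40 = (7*(-5 + 0))*(2*√10) = (7*(-5))*(2*√10) = -70*√10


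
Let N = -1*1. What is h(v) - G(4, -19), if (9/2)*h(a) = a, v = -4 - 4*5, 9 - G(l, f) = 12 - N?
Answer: -4/3 ≈ -1.3333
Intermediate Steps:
N = -1
G(l, f) = -4 (G(l, f) = 9 - (12 - 1*(-1)) = 9 - (12 + 1) = 9 - 1*13 = 9 - 13 = -4)
v = -24 (v = -4 - 20 = -24)
h(a) = 2*a/9
h(v) - G(4, -19) = (2/9)*(-24) - 1*(-4) = -16/3 + 4 = -4/3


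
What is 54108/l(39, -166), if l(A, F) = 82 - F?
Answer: 13527/62 ≈ 218.18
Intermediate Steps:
54108/l(39, -166) = 54108/(82 - 1*(-166)) = 54108/(82 + 166) = 54108/248 = 54108*(1/248) = 13527/62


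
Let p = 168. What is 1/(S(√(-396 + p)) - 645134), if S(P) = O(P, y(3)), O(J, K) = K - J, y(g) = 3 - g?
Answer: I/(2*(√57 - 322567*I)) ≈ -1.5501e-6 + 3.628e-11*I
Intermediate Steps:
S(P) = -P (S(P) = (3 - 1*3) - P = (3 - 3) - P = 0 - P = -P)
1/(S(√(-396 + p)) - 645134) = 1/(-√(-396 + 168) - 645134) = 1/(-√(-228) - 645134) = 1/(-2*I*√57 - 645134) = 1/(-645134 - 2*I*√57)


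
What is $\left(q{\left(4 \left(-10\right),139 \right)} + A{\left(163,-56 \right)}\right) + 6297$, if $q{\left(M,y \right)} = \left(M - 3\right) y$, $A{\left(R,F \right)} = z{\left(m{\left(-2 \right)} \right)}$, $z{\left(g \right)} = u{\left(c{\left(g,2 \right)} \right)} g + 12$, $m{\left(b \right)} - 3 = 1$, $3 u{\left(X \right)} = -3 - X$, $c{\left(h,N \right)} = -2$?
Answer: $\frac{992}{3} \approx 330.67$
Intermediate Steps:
$u{\left(X \right)} = -1 - \frac{X}{3}$ ($u{\left(X \right)} = \frac{-3 - X}{3} = -1 - \frac{X}{3}$)
$m{\left(b \right)} = 4$ ($m{\left(b \right)} = 3 + 1 = 4$)
$z{\left(g \right)} = 12 - \frac{g}{3}$ ($z{\left(g \right)} = \left(-1 - - \frac{2}{3}\right) g + 12 = \left(-1 + \frac{2}{3}\right) g + 12 = - \frac{g}{3} + 12 = 12 - \frac{g}{3}$)
$A{\left(R,F \right)} = \frac{32}{3}$ ($A{\left(R,F \right)} = 12 - \frac{4}{3} = \frac{32}{3}$)
$q{\left(M,y \right)} = y \left(-3 + M\right)$ ($q{\left(M,y \right)} = \left(-3 + M\right) y = y \left(-3 + M\right)$)
$\left(q{\left(4 \left(-10\right),139 \right)} + A{\left(163,-56 \right)}\right) + 6297 = \left(139 \left(-3 + 4 \left(-10\right)\right) + \frac{32}{3}\right) + 6297 = \left(139 \left(-3 - 40\right) + \frac{32}{3}\right) + 6297 = \left(139 \left(-43\right) + \frac{32}{3}\right) + 6297 = \left(-5977 + \frac{32}{3}\right) + 6297 = - \frac{17899}{3} + 6297 = \frac{992}{3}$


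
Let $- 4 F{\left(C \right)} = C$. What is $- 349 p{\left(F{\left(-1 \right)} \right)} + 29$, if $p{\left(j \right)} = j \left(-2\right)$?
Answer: $\frac{407}{2} \approx 203.5$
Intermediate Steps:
$F{\left(C \right)} = - \frac{C}{4}$
$p{\left(j \right)} = - 2 j$
$- 349 p{\left(F{\left(-1 \right)} \right)} + 29 = - 349 \left(- 2 \left(\left(- \frac{1}{4}\right) \left(-1\right)\right)\right) + 29 = - 349 \left(\left(-2\right) \frac{1}{4}\right) + 29 = \left(-349\right) \left(- \frac{1}{2}\right) + 29 = \frac{349}{2} + 29 = \frac{407}{2}$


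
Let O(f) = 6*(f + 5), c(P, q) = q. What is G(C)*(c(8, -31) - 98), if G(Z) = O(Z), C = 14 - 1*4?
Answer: -11610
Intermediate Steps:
O(f) = 30 + 6*f (O(f) = 6*(5 + f) = 30 + 6*f)
C = 10 (C = 14 - 4 = 10)
G(Z) = 30 + 6*Z
G(C)*(c(8, -31) - 98) = (30 + 6*10)*(-31 - 98) = (30 + 60)*(-129) = 90*(-129) = -11610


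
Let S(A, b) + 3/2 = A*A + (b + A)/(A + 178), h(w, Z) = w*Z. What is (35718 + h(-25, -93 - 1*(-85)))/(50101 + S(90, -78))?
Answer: 4813012/7798739 ≈ 0.61715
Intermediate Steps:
h(w, Z) = Z*w
S(A, b) = -3/2 + A**2 + (A + b)/(178 + A) (S(A, b) = -3/2 + (A*A + (b + A)/(A + 178)) = -3/2 + (A**2 + (A + b)/(178 + A)) = -3/2 + A**2 + (A + b)/(178 + A))
(35718 + h(-25, -93 - 1*(-85)))/(50101 + S(90, -78)) = (35718 + (-93 - 1*(-85))*(-25))/(50101 + (-267 - 78 + 90**3 + 178*90**2 - 1/2*90)/(178 + 90)) = (35718 + (-93 + 85)*(-25))/(50101 + (-267 - 78 + 729000 + 178*8100 - 45)/268) = (35718 - 8*(-25))/(50101 + (-267 - 78 + 729000 + 1441800 - 45)/268) = (35718 + 200)/(50101 + (1/268)*2170410) = 35918/(50101 + 1085205/134) = 35918/(7798739/134) = 35918*(134/7798739) = 4813012/7798739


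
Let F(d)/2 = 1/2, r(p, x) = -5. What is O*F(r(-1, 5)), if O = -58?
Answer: -58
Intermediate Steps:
F(d) = 1 (F(d) = 2/2 = 2*(1/2) = 1)
O*F(r(-1, 5)) = -58*1 = -58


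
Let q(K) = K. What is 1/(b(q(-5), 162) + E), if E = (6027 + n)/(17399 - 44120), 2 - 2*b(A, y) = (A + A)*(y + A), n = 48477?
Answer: 2969/2327578 ≈ 0.0012756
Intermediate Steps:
b(A, y) = 1 - A*(A + y) (b(A, y) = 1 - (A + A)*(y + A)/2 = 1 - 2*A*(A + y)/2 = 1 - A*(A + y))
E = -6056/2969 (E = (6027 + 48477)/(17399 - 44120) = 54504/(-26721) = 54504*(-1/26721) = -6056/2969 ≈ -2.0397)
1/(b(q(-5), 162) + E) = 1/((1 - 1*(-5)² - 1*(-5)*162) - 6056/2969) = 1/((1 - 1*25 + 810) - 6056/2969) = 1/((1 - 25 + 810) - 6056/2969) = 1/(786 - 6056/2969) = 1/(2327578/2969) = 2969/2327578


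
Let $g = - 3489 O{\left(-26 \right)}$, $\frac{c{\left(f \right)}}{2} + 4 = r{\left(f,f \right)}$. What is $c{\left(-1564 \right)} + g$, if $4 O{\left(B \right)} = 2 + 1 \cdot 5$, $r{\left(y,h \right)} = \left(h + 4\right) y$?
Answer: $\frac{19494265}{4} \approx 4.8736 \cdot 10^{6}$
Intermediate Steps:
$r{\left(y,h \right)} = y \left(4 + h\right)$ ($r{\left(y,h \right)} = \left(4 + h\right) y = y \left(4 + h\right)$)
$c{\left(f \right)} = -8 + 2 f \left(4 + f\right)$
$O{\left(B \right)} = \frac{7}{4}$ ($O{\left(B \right)} = \frac{2 + 1 \cdot 5}{4} = \frac{2 + 5}{4} = \frac{1}{4} \cdot 7 = \frac{7}{4}$)
$g = - \frac{24423}{4}$ ($g = \left(-3489\right) \frac{7}{4} = - \frac{24423}{4} \approx -6105.8$)
$c{\left(-1564 \right)} + g = \left(-8 + 2 \left(-1564\right) \left(4 - 1564\right)\right) - \frac{24423}{4} = \left(-8 + 2 \left(-1564\right) \left(-1560\right)\right) - \frac{24423}{4} = \left(-8 + 4879680\right) - \frac{24423}{4} = 4879672 - \frac{24423}{4} = \frac{19494265}{4}$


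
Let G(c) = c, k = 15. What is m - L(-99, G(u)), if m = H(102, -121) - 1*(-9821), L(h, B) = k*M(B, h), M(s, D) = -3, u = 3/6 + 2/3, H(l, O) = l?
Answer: 9968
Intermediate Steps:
u = 7/6 (u = 3*(⅙) + 2*(⅓) = ½ + ⅔ = 7/6 ≈ 1.1667)
L(h, B) = -45 (L(h, B) = 15*(-3) = -45)
m = 9923 (m = 102 - 1*(-9821) = 102 + 9821 = 9923)
m - L(-99, G(u)) = 9923 - 1*(-45) = 9923 + 45 = 9968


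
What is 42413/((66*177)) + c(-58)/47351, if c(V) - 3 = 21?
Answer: 2008578331/553154382 ≈ 3.6311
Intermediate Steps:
c(V) = 24 (c(V) = 3 + 21 = 24)
42413/((66*177)) + c(-58)/47351 = 42413/((66*177)) + 24/47351 = 42413/11682 + 24*(1/47351) = 42413*(1/11682) + 24/47351 = 42413/11682 + 24/47351 = 2008578331/553154382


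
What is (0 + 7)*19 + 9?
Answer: 142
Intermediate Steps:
(0 + 7)*19 + 9 = 7*19 + 9 = 133 + 9 = 142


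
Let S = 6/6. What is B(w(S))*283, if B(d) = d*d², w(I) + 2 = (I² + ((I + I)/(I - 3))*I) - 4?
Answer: -61128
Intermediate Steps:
S = 1 (S = 6*(⅙) = 1)
w(I) = -6 + I² + 2*I²/(-3 + I) (w(I) = -2 + ((I² + ((I + I)/(I - 3))*I) - 4) = -2 + ((I² + ((2*I)/(-3 + I))*I) - 4) = -2 + ((I² + (2*I/(-3 + I))*I) - 4) = -2 + ((I² + 2*I²/(-3 + I)) - 4) = -2 + (-4 + I² + 2*I²/(-3 + I)) = -6 + I² + 2*I²/(-3 + I))
B(d) = d³
B(w(S))*283 = ((18 + 1³ - 1*1² - 6*1)/(-3 + 1))³*283 = ((18 + 1 - 1*1 - 6)/(-2))³*283 = (-(18 + 1 - 1 - 6)/2)³*283 = (-½*12)³*283 = (-6)³*283 = -216*283 = -61128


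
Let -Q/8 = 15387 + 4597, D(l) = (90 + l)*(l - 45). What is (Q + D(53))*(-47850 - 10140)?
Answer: 9204636720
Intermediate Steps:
D(l) = (-45 + l)*(90 + l) (D(l) = (90 + l)*(-45 + l) = (-45 + l)*(90 + l))
Q = -159872 (Q = -8*(15387 + 4597) = -8*19984 = -159872)
(Q + D(53))*(-47850 - 10140) = (-159872 + (-4050 + 53² + 45*53))*(-47850 - 10140) = (-159872 + (-4050 + 2809 + 2385))*(-57990) = (-159872 + 1144)*(-57990) = -158728*(-57990) = 9204636720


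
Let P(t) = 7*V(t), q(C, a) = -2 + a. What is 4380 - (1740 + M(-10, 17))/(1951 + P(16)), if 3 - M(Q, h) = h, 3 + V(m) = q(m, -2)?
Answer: 4164517/951 ≈ 4379.1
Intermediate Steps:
V(m) = -7 (V(m) = -3 + (-2 - 2) = -3 - 4 = -7)
M(Q, h) = 3 - h
P(t) = -49 (P(t) = 7*(-7) = -49)
4380 - (1740 + M(-10, 17))/(1951 + P(16)) = 4380 - (1740 + (3 - 1*17))/(1951 - 49) = 4380 - (1740 + (3 - 17))/1902 = 4380 - (1740 - 14)/1902 = 4380 - 1726/1902 = 4380 - 1*863/951 = 4380 - 863/951 = 4164517/951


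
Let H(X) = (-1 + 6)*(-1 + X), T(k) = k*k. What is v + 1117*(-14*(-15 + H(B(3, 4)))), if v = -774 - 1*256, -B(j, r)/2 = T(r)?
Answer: 2813810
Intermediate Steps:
T(k) = k**2
B(j, r) = -2*r**2
H(X) = -5 + 5*X (H(X) = 5*(-1 + X) = -5 + 5*X)
v = -1030 (v = -774 - 256 = -1030)
v + 1117*(-14*(-15 + H(B(3, 4)))) = -1030 + 1117*(-14*(-15 + (-5 + 5*(-2*4**2)))) = -1030 + 1117*(-14*(-15 + (-5 + 5*(-2*16)))) = -1030 + 1117*(-14*(-15 + (-5 + 5*(-32)))) = -1030 + 1117*(-14*(-15 + (-5 - 160))) = -1030 + 1117*(-14*(-15 - 165)) = -1030 + 1117*(-14*(-180)) = -1030 + 1117*2520 = -1030 + 2814840 = 2813810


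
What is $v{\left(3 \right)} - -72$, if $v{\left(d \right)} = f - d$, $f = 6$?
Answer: $75$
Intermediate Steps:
$v{\left(d \right)} = 6 - d$
$v{\left(3 \right)} - -72 = \left(6 - 3\right) - -72 = \left(6 - 3\right) + 72 = 3 + 72 = 75$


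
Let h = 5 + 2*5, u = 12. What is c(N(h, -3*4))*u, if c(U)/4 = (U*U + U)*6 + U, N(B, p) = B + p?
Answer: 3600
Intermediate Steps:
h = 15 (h = 5 + 10 = 15)
c(U) = 24*U**2 + 28*U (c(U) = 4*((U*U + U)*6 + U) = 4*((U**2 + U)*6 + U) = 4*((U + U**2)*6 + U) = 4*((6*U + 6*U**2) + U) = 4*(6*U**2 + 7*U) = 24*U**2 + 28*U)
c(N(h, -3*4))*u = (4*(15 - 3*4)*(7 + 6*(15 - 3*4)))*12 = (4*(15 - 12)*(7 + 6*(15 - 12)))*12 = (4*3*(7 + 6*3))*12 = (4*3*(7 + 18))*12 = (4*3*25)*12 = 300*12 = 3600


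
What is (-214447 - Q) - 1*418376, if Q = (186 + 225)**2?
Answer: -801744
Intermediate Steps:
Q = 168921 (Q = 411**2 = 168921)
(-214447 - Q) - 1*418376 = (-214447 - 1*168921) - 1*418376 = (-214447 - 168921) - 418376 = -383368 - 418376 = -801744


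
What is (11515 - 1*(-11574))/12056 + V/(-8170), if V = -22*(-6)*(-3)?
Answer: 8791423/4477160 ≈ 1.9636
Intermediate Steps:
V = -396 (V = 132*(-3) = -396)
(11515 - 1*(-11574))/12056 + V/(-8170) = (11515 - 1*(-11574))/12056 - 396/(-8170) = (11515 + 11574)*(1/12056) - 396*(-1/8170) = 23089*(1/12056) + 198/4085 = 2099/1096 + 198/4085 = 8791423/4477160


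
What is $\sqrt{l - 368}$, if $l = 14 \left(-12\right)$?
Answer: $2 i \sqrt{134} \approx 23.152 i$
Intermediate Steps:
$l = -168$
$\sqrt{l - 368} = \sqrt{-168 - 368} = \sqrt{-536} = 2 i \sqrt{134}$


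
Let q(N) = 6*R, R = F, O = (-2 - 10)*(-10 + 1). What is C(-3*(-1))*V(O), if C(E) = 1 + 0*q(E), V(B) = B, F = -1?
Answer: 108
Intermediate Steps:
O = 108 (O = -12*(-9) = 108)
R = -1
q(N) = -6 (q(N) = 6*(-1) = -6)
C(E) = 1 (C(E) = 1 + 0*(-6) = 1 + 0 = 1)
C(-3*(-1))*V(O) = 1*108 = 108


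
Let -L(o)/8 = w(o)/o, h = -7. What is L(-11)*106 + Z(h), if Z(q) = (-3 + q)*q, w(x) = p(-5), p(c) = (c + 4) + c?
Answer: -4318/11 ≈ -392.55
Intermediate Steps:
p(c) = 4 + 2*c (p(c) = (4 + c) + c = 4 + 2*c)
w(x) = -6 (w(x) = 4 + 2*(-5) = 4 - 10 = -6)
L(o) = 48/o (L(o) = -(-48)/o = 48/o)
Z(q) = q*(-3 + q)
L(-11)*106 + Z(h) = (48/(-11))*106 - 7*(-3 - 7) = (48*(-1/11))*106 - 7*(-10) = -48/11*106 + 70 = -5088/11 + 70 = -4318/11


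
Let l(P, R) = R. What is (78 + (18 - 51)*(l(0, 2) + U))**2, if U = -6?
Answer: 44100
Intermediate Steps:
(78 + (18 - 51)*(l(0, 2) + U))**2 = (78 + (18 - 51)*(2 - 6))**2 = (78 - 33*(-4))**2 = (78 + 132)**2 = 210**2 = 44100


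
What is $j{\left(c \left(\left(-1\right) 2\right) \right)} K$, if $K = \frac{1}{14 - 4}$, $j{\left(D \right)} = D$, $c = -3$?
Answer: $\frac{3}{5} \approx 0.6$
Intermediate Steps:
$K = \frac{1}{10} \approx 0.1$
$j{\left(c \left(\left(-1\right) 2\right) \right)} K = - 3 \left(\left(-1\right) 2\right) \frac{1}{10} = \left(-3\right) \left(-2\right) \frac{1}{10} = 6 \cdot \frac{1}{10} = \frac{3}{5}$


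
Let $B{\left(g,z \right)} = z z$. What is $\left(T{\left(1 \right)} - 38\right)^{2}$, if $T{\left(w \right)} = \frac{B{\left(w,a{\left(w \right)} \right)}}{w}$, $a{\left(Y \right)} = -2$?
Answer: $1156$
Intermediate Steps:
$B{\left(g,z \right)} = z^{2}$
$T{\left(w \right)} = \frac{4}{w}$ ($T{\left(w \right)} = \frac{\left(-2\right)^{2}}{w} = \frac{4}{w}$)
$\left(T{\left(1 \right)} - 38\right)^{2} = \left(\frac{4}{1} - 38\right)^{2} = \left(4 \cdot 1 - 38\right)^{2} = \left(4 - 38\right)^{2} = \left(-34\right)^{2} = 1156$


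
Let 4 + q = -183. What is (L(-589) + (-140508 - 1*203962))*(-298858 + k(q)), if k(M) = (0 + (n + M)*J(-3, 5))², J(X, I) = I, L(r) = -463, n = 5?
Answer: -182553030786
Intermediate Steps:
q = -187 (q = -4 - 183 = -187)
k(M) = (25 + 5*M)² (k(M) = (0 + (5 + M)*5)² = (0 + (25 + 5*M))² = (25 + 5*M)²)
(L(-589) + (-140508 - 1*203962))*(-298858 + k(q)) = (-463 + (-140508 - 1*203962))*(-298858 + 25*(5 - 187)²) = (-463 + (-140508 - 203962))*(-298858 + 25*(-182)²) = (-463 - 344470)*(-298858 + 25*33124) = -344933*(-298858 + 828100) = -344933*529242 = -182553030786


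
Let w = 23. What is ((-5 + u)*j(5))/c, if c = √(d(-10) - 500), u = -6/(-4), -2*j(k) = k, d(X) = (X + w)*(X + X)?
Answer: -7*I*√190/304 ≈ -0.3174*I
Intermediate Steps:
d(X) = 2*X*(23 + X) (d(X) = (X + 23)*(X + X) = (23 + X)*(2*X) = 2*X*(23 + X))
j(k) = -k/2
u = 3/2 (u = -6*(-¼) = 3/2 ≈ 1.5000)
c = 2*I*√190 (c = √(2*(-10)*(23 - 10) - 500) = √(2*(-10)*13 - 500) = √(-260 - 500) = √(-760) = 2*I*√190 ≈ 27.568*I)
((-5 + u)*j(5))/c = ((-5 + 3/2)*(-½*5))/((2*I*√190)) = (-7/2*(-5/2))*(-I*√190/380) = 35*(-I*√190/380)/4 = -7*I*√190/304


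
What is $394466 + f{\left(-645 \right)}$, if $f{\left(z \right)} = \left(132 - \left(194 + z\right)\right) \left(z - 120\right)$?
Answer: $-51529$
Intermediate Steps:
$f{\left(z \right)} = \left(-120 + z\right) \left(-62 - z\right)$ ($f{\left(z \right)} = \left(-62 - z\right) \left(-120 + z\right) = \left(-120 + z\right) \left(-62 - z\right)$)
$394466 + f{\left(-645 \right)} = 394466 + \left(7440 - \left(-645\right)^{2} + 58 \left(-645\right)\right) = 394466 - 445995 = -51529$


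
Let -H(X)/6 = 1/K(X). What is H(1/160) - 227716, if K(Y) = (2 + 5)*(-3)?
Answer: -1594010/7 ≈ -2.2772e+5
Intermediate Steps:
K(Y) = -21 (K(Y) = 7*(-3) = -21)
H(X) = 2/7 (H(X) = -6/(-21) = -6*(-1/21) = 2/7)
H(1/160) - 227716 = 2/7 - 227716 = -1594010/7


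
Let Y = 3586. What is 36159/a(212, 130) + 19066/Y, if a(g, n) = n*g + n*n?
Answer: 162890089/26572260 ≈ 6.1301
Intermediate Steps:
a(g, n) = n**2 + g*n (a(g, n) = g*n + n**2 = n**2 + g*n)
36159/a(212, 130) + 19066/Y = 36159/((130*(212 + 130))) + 19066/3586 = 36159/((130*342)) + 19066*(1/3586) = 36159/44460 + 9533/1793 = 36159*(1/44460) + 9533/1793 = 12053/14820 + 9533/1793 = 162890089/26572260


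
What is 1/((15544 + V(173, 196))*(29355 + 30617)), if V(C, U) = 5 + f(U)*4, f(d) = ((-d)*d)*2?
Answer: -1/17498570188 ≈ -5.7148e-11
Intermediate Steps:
f(d) = -2*d² (f(d) = -d²*2 = -2*d²)
V(C, U) = 5 - 8*U² (V(C, U) = 5 - 2*U²*4 = 5 - 8*U²)
1/((15544 + V(173, 196))*(29355 + 30617)) = 1/((15544 + (5 - 8*196²))*(29355 + 30617)) = 1/((15544 + (5 - 8*38416))*59972) = 1/((15544 + (5 - 307328))*59972) = 1/((15544 - 307323)*59972) = 1/(-291779*59972) = 1/(-17498570188) = -1/17498570188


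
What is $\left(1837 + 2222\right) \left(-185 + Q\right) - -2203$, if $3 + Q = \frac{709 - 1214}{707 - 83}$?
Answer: $- \frac{158948177}{208} \approx -7.6417 \cdot 10^{5}$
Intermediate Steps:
$Q = - \frac{2377}{624}$ ($Q = -3 + \frac{709 - 1214}{707 - 83} = -3 - \frac{505}{624} = - \frac{2377}{624} \approx -3.8093$)
$\left(1837 + 2222\right) \left(-185 + Q\right) - -2203 = \left(1837 + 2222\right) \left(-185 - \frac{2377}{624}\right) - -2203 = 4059 \left(- \frac{117817}{624}\right) + 2203 = - \frac{159406401}{208} + 2203 = - \frac{158948177}{208}$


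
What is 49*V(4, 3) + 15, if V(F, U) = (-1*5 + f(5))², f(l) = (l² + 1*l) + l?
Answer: 44115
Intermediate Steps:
f(l) = l² + 2*l (f(l) = (l² + l) + l = (l + l²) + l = l² + 2*l)
V(F, U) = 900 (V(F, U) = (-1*5 + 5*(2 + 5))² = (-5 + 5*7)² = (-5 + 35)² = 30² = 900)
49*V(4, 3) + 15 = 49*900 + 15 = 44100 + 15 = 44115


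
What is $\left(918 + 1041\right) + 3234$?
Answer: $5193$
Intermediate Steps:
$\left(918 + 1041\right) + 3234 = 1959 + 3234 = 5193$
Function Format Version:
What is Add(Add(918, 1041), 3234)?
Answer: 5193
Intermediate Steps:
Add(Add(918, 1041), 3234) = Add(1959, 3234) = 5193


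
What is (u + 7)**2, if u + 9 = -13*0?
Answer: 4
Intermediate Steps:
u = -9 (u = -9 - 13*0 = -9 + 0 = -9)
(u + 7)**2 = (-9 + 7)**2 = (-2)**2 = 4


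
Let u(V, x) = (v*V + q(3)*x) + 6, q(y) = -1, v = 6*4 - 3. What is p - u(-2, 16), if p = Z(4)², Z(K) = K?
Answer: 68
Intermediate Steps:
v = 21 (v = 24 - 3 = 21)
p = 16 (p = 4² = 16)
u(V, x) = 6 - x + 21*V (u(V, x) = (21*V - x) + 6 = (-x + 21*V) + 6 = 6 - x + 21*V)
p - u(-2, 16) = 16 - (6 - 1*16 + 21*(-2)) = 16 - (6 - 16 - 42) = 16 - 1*(-52) = 16 + 52 = 68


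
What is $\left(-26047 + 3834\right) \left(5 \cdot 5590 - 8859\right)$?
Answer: $-424068383$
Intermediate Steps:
$\left(-26047 + 3834\right) \left(5 \cdot 5590 - 8859\right) = - 22213 \left(27950 - 8859\right) = \left(-22213\right) 19091 = -424068383$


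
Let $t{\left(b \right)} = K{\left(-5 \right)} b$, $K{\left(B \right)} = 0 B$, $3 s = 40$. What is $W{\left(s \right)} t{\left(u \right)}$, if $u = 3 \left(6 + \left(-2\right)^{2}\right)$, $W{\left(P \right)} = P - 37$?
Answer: $0$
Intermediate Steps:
$s = \frac{40}{3}$ ($s = \frac{1}{3} \cdot 40 = \frac{40}{3} \approx 13.333$)
$K{\left(B \right)} = 0$
$W{\left(P \right)} = -37 + P$
$u = 30$ ($u = 3 \left(6 + 4\right) = 3 \cdot 10 = 30$)
$t{\left(b \right)} = 0$ ($t{\left(b \right)} = 0 b = 0$)
$W{\left(s \right)} t{\left(u \right)} = \left(-37 + \frac{40}{3}\right) 0 = \left(- \frac{71}{3}\right) 0 = 0$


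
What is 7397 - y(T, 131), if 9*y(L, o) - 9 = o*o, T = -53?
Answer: 49403/9 ≈ 5489.2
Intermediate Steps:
y(L, o) = 1 + o**2/9 (y(L, o) = 1 + (o*o)/9 = 1 + o**2/9)
7397 - y(T, 131) = 7397 - (1 + (1/9)*131**2) = 7397 - (1 + (1/9)*17161) = 7397 - (1 + 17161/9) = 7397 - 1*17170/9 = 7397 - 17170/9 = 49403/9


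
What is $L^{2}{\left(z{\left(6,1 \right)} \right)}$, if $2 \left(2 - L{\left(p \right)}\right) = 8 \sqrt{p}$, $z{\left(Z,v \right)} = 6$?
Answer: $100 - 16 \sqrt{6} \approx 60.808$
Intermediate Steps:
$L{\left(p \right)} = 2 - 4 \sqrt{p}$ ($L{\left(p \right)} = 2 - \frac{8 \sqrt{p}}{2} = 2 - 4 \sqrt{p}$)
$L^{2}{\left(z{\left(6,1 \right)} \right)} = \left(2 - 4 \sqrt{6}\right)^{2}$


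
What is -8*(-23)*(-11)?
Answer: -2024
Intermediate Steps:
-8*(-23)*(-11) = 184*(-11) = -2024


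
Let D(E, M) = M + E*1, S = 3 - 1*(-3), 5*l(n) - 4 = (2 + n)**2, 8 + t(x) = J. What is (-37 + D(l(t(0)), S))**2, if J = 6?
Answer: 22801/25 ≈ 912.04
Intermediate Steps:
t(x) = -2 (t(x) = -8 + 6 = -2)
l(n) = 4/5 + (2 + n)**2/5
S = 6 (S = 3 + 3 = 6)
D(E, M) = E + M (D(E, M) = M + E = E + M)
(-37 + D(l(t(0)), S))**2 = (-37 + ((4/5 + (2 - 2)**2/5) + 6))**2 = (-37 + ((4/5 + (1/5)*0**2) + 6))**2 = (-37 + ((4/5 + (1/5)*0) + 6))**2 = (-37 + ((4/5 + 0) + 6))**2 = (-37 + (4/5 + 6))**2 = (-37 + 34/5)**2 = (-151/5)**2 = 22801/25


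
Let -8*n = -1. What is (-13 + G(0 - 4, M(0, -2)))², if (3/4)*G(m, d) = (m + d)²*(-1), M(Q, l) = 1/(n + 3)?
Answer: 3390849361/3515625 ≈ 964.51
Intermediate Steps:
n = ⅛ (n = -⅛*(-1) = ⅛ ≈ 0.12500)
M(Q, l) = 8/25 (M(Q, l) = 1/(⅛ + 3) = 1/(25/8) = 8/25)
G(m, d) = -4*(d + m)²/3 (G(m, d) = 4*((m + d)²*(-1))/3 = 4*((d + m)²*(-1))/3 = 4*(-(d + m)²)/3 = -4*(d + m)²/3)
(-13 + G(0 - 4, M(0, -2)))² = (-13 - 4*(8/25 + (0 - 4))²/3)² = (-13 - 4*(8/25 - 4)²/3)² = (-13 - 4*(-92/25)²/3)² = (-13 - 4/3*8464/625)² = (-13 - 33856/1875)² = (-58231/1875)² = 3390849361/3515625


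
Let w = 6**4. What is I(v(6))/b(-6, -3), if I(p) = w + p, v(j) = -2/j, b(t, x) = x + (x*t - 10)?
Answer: 3887/15 ≈ 259.13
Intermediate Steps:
w = 1296
b(t, x) = -10 + x + t*x (b(t, x) = x + (t*x - 10) = x + (-10 + t*x) = -10 + x + t*x)
I(p) = 1296 + p
I(v(6))/b(-6, -3) = (1296 - 2/6)/(-10 - 3 - 6*(-3)) = (1296 - 2*1/6)/(-10 - 3 + 18) = (1296 - 1/3)/5 = (3887/3)*(1/5) = 3887/15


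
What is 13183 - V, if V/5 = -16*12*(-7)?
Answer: 6463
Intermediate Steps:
V = 6720 (V = 5*(-16*12*(-7)) = 5*(-192*(-7)) = 5*1344 = 6720)
13183 - V = 13183 - 1*6720 = 13183 - 6720 = 6463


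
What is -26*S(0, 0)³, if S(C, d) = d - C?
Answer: 0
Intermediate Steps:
-26*S(0, 0)³ = -26*(0 - 1*0)³ = -26*(0 + 0)³ = -26*0³ = -26*0 = 0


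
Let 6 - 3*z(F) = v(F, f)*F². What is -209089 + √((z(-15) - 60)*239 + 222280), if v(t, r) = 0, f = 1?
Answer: -209089 + √208418 ≈ -2.0863e+5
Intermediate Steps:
z(F) = 2 (z(F) = 2 - 0*F² = 2 - ⅓*0 = 2 + 0 = 2)
-209089 + √((z(-15) - 60)*239 + 222280) = -209089 + √((2 - 60)*239 + 222280) = -209089 + √(-58*239 + 222280) = -209089 + √(-13862 + 222280) = -209089 + √208418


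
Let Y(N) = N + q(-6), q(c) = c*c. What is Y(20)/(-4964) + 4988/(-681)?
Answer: -6199642/845121 ≈ -7.3358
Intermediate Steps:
q(c) = c**2
Y(N) = 36 + N (Y(N) = N + (-6)**2 = N + 36 = 36 + N)
Y(20)/(-4964) + 4988/(-681) = (36 + 20)/(-4964) + 4988/(-681) = 56*(-1/4964) + 4988*(-1/681) = -14/1241 - 4988/681 = -6199642/845121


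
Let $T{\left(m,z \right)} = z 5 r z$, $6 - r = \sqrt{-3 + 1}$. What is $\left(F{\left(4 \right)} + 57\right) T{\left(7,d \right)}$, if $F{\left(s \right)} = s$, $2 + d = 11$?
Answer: $148230 - 24705 i \sqrt{2} \approx 1.4823 \cdot 10^{5} - 34938.0 i$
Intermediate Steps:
$d = 9$ ($d = -2 + 11 = 9$)
$r = 6 - i \sqrt{2}$ ($r = 6 - \sqrt{-3 + 1} = 6 - \sqrt{-2} = 6 - i \sqrt{2} \approx 6.0 - 1.4142 i$)
$T{\left(m,z \right)} = 5 z^{2} \left(6 - i \sqrt{2}\right)$ ($T{\left(m,z \right)} = z 5 \left(6 - i \sqrt{2}\right) z = 5 z \left(6 - i \sqrt{2}\right) z = 5 z^{2} \left(6 - i \sqrt{2}\right)$)
$\left(F{\left(4 \right)} + 57\right) T{\left(7,d \right)} = \left(4 + 57\right) 5 \cdot 9^{2} \left(6 - i \sqrt{2}\right) = 61 \cdot 5 \cdot 81 \left(6 - i \sqrt{2}\right) = 61 \left(2430 - 405 i \sqrt{2}\right) = 148230 - 24705 i \sqrt{2}$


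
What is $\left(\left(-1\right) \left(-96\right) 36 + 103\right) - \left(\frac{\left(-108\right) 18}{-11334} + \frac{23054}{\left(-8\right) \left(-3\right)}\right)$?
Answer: $\frac{58897021}{22668} \approx 2598.2$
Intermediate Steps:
$\left(\left(-1\right) \left(-96\right) 36 + 103\right) - \left(\frac{\left(-108\right) 18}{-11334} + \frac{23054}{\left(-8\right) \left(-3\right)}\right) = \left(96 \cdot 36 + 103\right) - \left(\left(-1944\right) \left(- \frac{1}{11334}\right) + \frac{23054}{24}\right) = \left(3456 + 103\right) - \left(\frac{324}{1889} + 23054 \cdot \frac{1}{24}\right) = 3559 - \left(\frac{324}{1889} + \frac{11527}{12}\right) = 3559 - \frac{21778391}{22668} = \frac{58897021}{22668}$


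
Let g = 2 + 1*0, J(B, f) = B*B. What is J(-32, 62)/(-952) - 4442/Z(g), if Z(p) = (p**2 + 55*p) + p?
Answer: -271723/6902 ≈ -39.369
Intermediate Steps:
J(B, f) = B**2
g = 2 (g = 2 + 0 = 2)
Z(p) = p**2 + 56*p
J(-32, 62)/(-952) - 4442/Z(g) = (-32)**2/(-952) - 4442*1/(2*(56 + 2)) = 1024*(-1/952) - 4442/(2*58) = -128/119 - 4442/116 = -128/119 - 4442*1/116 = -128/119 - 2221/58 = -271723/6902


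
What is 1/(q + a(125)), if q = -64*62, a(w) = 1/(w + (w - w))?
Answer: -125/495999 ≈ -0.00025202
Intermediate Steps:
a(w) = 1/w (a(w) = 1/(w + 0) = 1/w)
q = -3968
1/(q + a(125)) = 1/(-3968 + 1/125) = 1/(-495999/125) = -125/495999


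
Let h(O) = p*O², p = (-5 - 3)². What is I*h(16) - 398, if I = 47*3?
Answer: 2309746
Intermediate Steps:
I = 141
p = 64 (p = (-8)² = 64)
h(O) = 64*O²
I*h(16) - 398 = 141*(64*16²) - 398 = 141*(64*256) - 398 = 141*16384 - 398 = 2310144 - 398 = 2309746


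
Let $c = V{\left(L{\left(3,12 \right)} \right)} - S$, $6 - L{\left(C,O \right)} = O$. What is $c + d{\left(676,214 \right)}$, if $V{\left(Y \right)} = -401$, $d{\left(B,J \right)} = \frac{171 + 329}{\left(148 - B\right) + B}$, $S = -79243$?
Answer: $\frac{2917279}{37} \approx 78845.0$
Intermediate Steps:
$d{\left(B,J \right)} = \frac{125}{37}$ ($d{\left(B,J \right)} = \frac{500}{148} = 500 \cdot \frac{1}{148} = \frac{125}{37}$)
$L{\left(C,O \right)} = 6 - O$
$c = 78842$ ($c = -401 - -79243 = -401 + 79243 = 78842$)
$c + d{\left(676,214 \right)} = 78842 + \frac{125}{37} = \frac{2917279}{37}$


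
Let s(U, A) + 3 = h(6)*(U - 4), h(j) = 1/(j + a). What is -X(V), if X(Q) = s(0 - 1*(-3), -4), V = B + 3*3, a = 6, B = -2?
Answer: 37/12 ≈ 3.0833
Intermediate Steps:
h(j) = 1/(6 + j) (h(j) = 1/(j + 6) = 1/(6 + j))
s(U, A) = -10/3 + U/12 (s(U, A) = -3 + (U - 4)/(6 + 6) = -3 + (-4 + U)/12 = -3 + (-⅓ + U/12) = -10/3 + U/12)
V = 7 (V = -2 + 3*3 = -2 + 9 = 7)
X(Q) = -37/12 (X(Q) = -10/3 + (0 - 1*(-3))/12 = -10/3 + (0 + 3)/12 = -10/3 + (1/12)*3 = -10/3 + ¼ = -37/12)
-X(V) = -1*(-37/12) = 37/12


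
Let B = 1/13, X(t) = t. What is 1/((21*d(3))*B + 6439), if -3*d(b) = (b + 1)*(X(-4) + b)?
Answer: 13/83735 ≈ 0.00015525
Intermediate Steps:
B = 1/13 ≈ 0.076923
d(b) = -(1 + b)*(-4 + b)/3 (d(b) = -(b + 1)*(-4 + b)/3 = -(1 + b)*(-4 + b)/3)
1/((21*d(3))*B + 6439) = 1/((21*(4/3 + 3 - ⅓*3²))*(1/13) + 6439) = 1/((21*(4/3 + 3 - ⅓*9))*(1/13) + 6439) = 1/((21*(4/3 + 3 - 3))*(1/13) + 6439) = 1/((21*(4/3))*(1/13) + 6439) = 1/(28*(1/13) + 6439) = 1/(28/13 + 6439) = 1/(83735/13) = 13/83735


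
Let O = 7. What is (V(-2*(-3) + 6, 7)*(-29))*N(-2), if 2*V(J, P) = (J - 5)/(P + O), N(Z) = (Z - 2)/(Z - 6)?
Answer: -29/8 ≈ -3.6250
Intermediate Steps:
N(Z) = (-2 + Z)/(-6 + Z)
V(J, P) = (-5 + J)/(2*(7 + P)) (V(J, P) = ((J - 5)/(P + 7))/2 = ((-5 + J)/(7 + P))/2 = (-5 + J)/(2*(7 + P)))
(V(-2*(-3) + 6, 7)*(-29))*N(-2) = (((-5 + (-2*(-3) + 6))/(2*(7 + 7)))*(-29))*((-2 - 2)/(-6 - 2)) = (((1/2)*(-5 + (6 + 6))/14)*(-29))*(-4/(-8)) = (((1/2)*(1/14)*(-5 + 12))*(-29))*(-1/8*(-4)) = (((1/2)*(1/14)*7)*(-29))*(1/2) = ((1/4)*(-29))*(1/2) = -29/4*1/2 = -29/8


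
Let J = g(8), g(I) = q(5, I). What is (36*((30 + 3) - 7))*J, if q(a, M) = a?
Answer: 4680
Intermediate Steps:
g(I) = 5
J = 5
(36*((30 + 3) - 7))*J = (36*((30 + 3) - 7))*5 = (36*(33 - 7))*5 = (36*26)*5 = 936*5 = 4680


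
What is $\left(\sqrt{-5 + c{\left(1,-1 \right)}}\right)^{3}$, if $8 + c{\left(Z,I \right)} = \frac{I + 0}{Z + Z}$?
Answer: $- \frac{81 i \sqrt{6}}{4} \approx - 49.602 i$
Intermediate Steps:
$c{\left(Z,I \right)} = -8 + \frac{I}{2 Z}$ ($c{\left(Z,I \right)} = -8 + \frac{I + 0}{Z + Z} = -8 + \frac{I}{2 Z}$)
$\left(\sqrt{-5 + c{\left(1,-1 \right)}}\right)^{3} = \left(\sqrt{-5 - \left(8 + \frac{1}{2 \cdot 1}\right)}\right)^{3} = \left(\sqrt{-5 - \left(8 + \frac{1}{2} \cdot 1\right)}\right)^{3} = \left(\sqrt{-5 - \frac{17}{2}}\right)^{3} = \left(\sqrt{- \frac{27}{2}}\right)^{3} = \left(\frac{3 i \sqrt{6}}{2}\right)^{3} = - \frac{81 i \sqrt{6}}{4}$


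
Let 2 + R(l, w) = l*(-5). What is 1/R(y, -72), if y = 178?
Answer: -1/892 ≈ -0.0011211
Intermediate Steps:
R(l, w) = -2 - 5*l (R(l, w) = -2 + l*(-5) = -2 - 5*l)
1/R(y, -72) = 1/(-2 - 5*178) = 1/(-2 - 890) = 1/(-892) = -1/892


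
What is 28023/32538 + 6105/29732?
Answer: 171970721/161236636 ≈ 1.0666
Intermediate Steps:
28023/32538 + 6105/29732 = 28023*(1/32538) + 6105*(1/29732) = 9341/10846 + 6105/29732 = 171970721/161236636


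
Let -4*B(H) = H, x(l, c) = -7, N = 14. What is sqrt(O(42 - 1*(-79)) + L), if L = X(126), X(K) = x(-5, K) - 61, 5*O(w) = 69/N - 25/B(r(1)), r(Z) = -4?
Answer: 71*I*sqrt(70)/70 ≈ 8.4861*I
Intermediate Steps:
B(H) = -H/4
O(w) = -281/70 (O(w) = (69/14 - 25/((-1/4*(-4))))/5 = (69*(1/14) - 25/1)/5 = (69/14 - 25*1)/5 = (69/14 - 25)/5 = (1/5)*(-281/14) = -281/70)
X(K) = -68 (X(K) = -7 - 61 = -68)
L = -68
sqrt(O(42 - 1*(-79)) + L) = sqrt(-281/70 - 68) = sqrt(-5041/70) = 71*I*sqrt(70)/70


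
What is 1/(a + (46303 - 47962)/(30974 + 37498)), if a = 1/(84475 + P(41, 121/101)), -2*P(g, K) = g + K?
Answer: -48671289864/1178674627 ≈ -41.293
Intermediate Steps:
P(g, K) = -K/2 - g/2 (P(g, K) = -(g + K)/2 = -(K + g)/2 = -K/2 - g/2)
a = 101/8529844 (a = 1/(84475 + (-121/(2*101) - ½*41)) = 1/(84475 + (-121/(2*101) - 41/2)) = 1/(84475 + (-½*121/101 - 41/2)) = 1/(84475 + (-121/202 - 41/2)) = 1/(84475 - 2131/101) = 1/(8529844/101) = 101/8529844 ≈ 1.1841e-5)
1/(a + (46303 - 47962)/(30974 + 37498)) = 1/(101/8529844 + (46303 - 47962)/(30974 + 37498)) = 1/(101/8529844 - 1659/68472) = 1/(101/8529844 - 1659*1/68472) = 1/(101/8529844 - 553/22824) = 1/(-1178674627/48671289864) = -48671289864/1178674627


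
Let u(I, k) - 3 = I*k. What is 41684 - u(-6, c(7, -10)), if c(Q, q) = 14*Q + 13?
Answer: 42347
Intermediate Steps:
c(Q, q) = 13 + 14*Q
u(I, k) = 3 + I*k
41684 - u(-6, c(7, -10)) = 41684 - (3 - 6*(13 + 14*7)) = 41684 - (3 - 6*(13 + 98)) = 41684 - (3 - 6*111) = 41684 - (3 - 666) = 41684 - 1*(-663) = 41684 + 663 = 42347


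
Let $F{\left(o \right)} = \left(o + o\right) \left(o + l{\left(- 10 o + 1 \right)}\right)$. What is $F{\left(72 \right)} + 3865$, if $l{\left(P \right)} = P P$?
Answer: $74456617$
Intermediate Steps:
$l{\left(P \right)} = P^{2}$
$F{\left(o \right)} = 2 o \left(o + \left(1 - 10 o\right)^{2}\right)$ ($F{\left(o \right)} = \left(o + o\right) \left(o + \left(- 10 o + 1\right)^{2}\right) = 2 o \left(o + \left(1 - 10 o\right)^{2}\right)$)
$F{\left(72 \right)} + 3865 = 2 \cdot 72 \left(72 + \left(-1 + 10 \cdot 72\right)^{2}\right) + 3865 = 2 \cdot 72 \left(72 + \left(-1 + 720\right)^{2}\right) + 3865 = 2 \cdot 72 \left(72 + 719^{2}\right) + 3865 = 2 \cdot 72 \left(72 + 516961\right) + 3865 = 2 \cdot 72 \cdot 517033 + 3865 = 74452752 + 3865 = 74456617$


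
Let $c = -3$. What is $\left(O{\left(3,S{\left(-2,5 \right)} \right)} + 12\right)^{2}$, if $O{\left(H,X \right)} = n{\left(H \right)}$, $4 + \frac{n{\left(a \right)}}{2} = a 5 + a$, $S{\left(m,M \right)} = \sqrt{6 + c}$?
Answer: $1600$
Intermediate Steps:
$S{\left(m,M \right)} = \sqrt{3}$ ($S{\left(m,M \right)} = \sqrt{6 - 3} = \sqrt{3}$)
$n{\left(a \right)} = -8 + 12 a$ ($n{\left(a \right)} = -8 + 2 \left(a 5 + a\right) = -8 + 2 \left(5 a + a\right) = -8 + 2 \cdot 6 a = -8 + 12 a$)
$O{\left(H,X \right)} = -8 + 12 H$
$\left(O{\left(3,S{\left(-2,5 \right)} \right)} + 12\right)^{2} = \left(\left(-8 + 12 \cdot 3\right) + 12\right)^{2} = \left(\left(-8 + 36\right) + 12\right)^{2} = \left(28 + 12\right)^{2} = 40^{2} = 1600$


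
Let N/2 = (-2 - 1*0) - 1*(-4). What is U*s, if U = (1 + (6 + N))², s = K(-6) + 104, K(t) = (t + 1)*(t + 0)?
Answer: 16214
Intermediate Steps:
K(t) = t*(1 + t) (K(t) = (1 + t)*t = t*(1 + t))
N = 4 (N = 2*((-2 - 1*0) - 1*(-4)) = 2*((-2 + 0) + 4) = 2*(-2 + 4) = 2*2 = 4)
s = 134 (s = -6*(1 - 6) + 104 = -6*(-5) + 104 = 30 + 104 = 134)
U = 121 (U = (1 + (6 + 4))² = (1 + 10)² = 11² = 121)
U*s = 121*134 = 16214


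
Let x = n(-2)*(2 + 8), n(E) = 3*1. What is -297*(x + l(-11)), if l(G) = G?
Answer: -5643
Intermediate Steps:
n(E) = 3
x = 30 (x = 3*(2 + 8) = 3*10 = 30)
-297*(x + l(-11)) = -297*(30 - 11) = -297*19 = -5643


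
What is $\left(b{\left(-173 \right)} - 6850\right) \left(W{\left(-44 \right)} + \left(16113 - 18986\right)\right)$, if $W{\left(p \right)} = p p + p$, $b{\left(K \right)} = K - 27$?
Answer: $6916050$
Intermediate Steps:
$b{\left(K \right)} = -27 + K$ ($b{\left(K \right)} = K - 27 = -27 + K$)
$W{\left(p \right)} = p + p^{2}$ ($W{\left(p \right)} = p^{2} + p = p + p^{2}$)
$\left(b{\left(-173 \right)} - 6850\right) \left(W{\left(-44 \right)} + \left(16113 - 18986\right)\right) = \left(\left(-27 - 173\right) - 6850\right) \left(- 44 \left(1 - 44\right) + \left(16113 - 18986\right)\right) = \left(-200 - 6850\right) \left(\left(-44\right) \left(-43\right) - 2873\right) = - 7050 \left(1892 - 2873\right) = \left(-7050\right) \left(-981\right) = 6916050$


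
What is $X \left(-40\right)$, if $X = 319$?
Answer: $-12760$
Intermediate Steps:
$X \left(-40\right) = 319 \left(-40\right) = -12760$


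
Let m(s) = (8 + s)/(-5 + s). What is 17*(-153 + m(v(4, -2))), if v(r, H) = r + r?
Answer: -7531/3 ≈ -2510.3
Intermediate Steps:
v(r, H) = 2*r
m(s) = (8 + s)/(-5 + s)
17*(-153 + m(v(4, -2))) = 17*(-153 + (8 + 2*4)/(-5 + 2*4)) = 17*(-153 + (8 + 8)/(-5 + 8)) = 17*(-153 + 16/3) = 17*(-443/3) = -7531/3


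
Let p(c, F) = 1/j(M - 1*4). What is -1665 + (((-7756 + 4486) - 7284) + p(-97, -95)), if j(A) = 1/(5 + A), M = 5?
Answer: -12213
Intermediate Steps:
p(c, F) = 6 (p(c, F) = 1/(1/(5 + (5 - 1*4))) = 1/(1/(5 + (5 - 4))) = 1/(1/(5 + 1)) = 1/(1/6) = 1/(⅙) = 6)
-1665 + (((-7756 + 4486) - 7284) + p(-97, -95)) = -1665 + (((-7756 + 4486) - 7284) + 6) = -1665 + ((-3270 - 7284) + 6) = -1665 + (-10554 + 6) = -1665 - 10548 = -12213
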